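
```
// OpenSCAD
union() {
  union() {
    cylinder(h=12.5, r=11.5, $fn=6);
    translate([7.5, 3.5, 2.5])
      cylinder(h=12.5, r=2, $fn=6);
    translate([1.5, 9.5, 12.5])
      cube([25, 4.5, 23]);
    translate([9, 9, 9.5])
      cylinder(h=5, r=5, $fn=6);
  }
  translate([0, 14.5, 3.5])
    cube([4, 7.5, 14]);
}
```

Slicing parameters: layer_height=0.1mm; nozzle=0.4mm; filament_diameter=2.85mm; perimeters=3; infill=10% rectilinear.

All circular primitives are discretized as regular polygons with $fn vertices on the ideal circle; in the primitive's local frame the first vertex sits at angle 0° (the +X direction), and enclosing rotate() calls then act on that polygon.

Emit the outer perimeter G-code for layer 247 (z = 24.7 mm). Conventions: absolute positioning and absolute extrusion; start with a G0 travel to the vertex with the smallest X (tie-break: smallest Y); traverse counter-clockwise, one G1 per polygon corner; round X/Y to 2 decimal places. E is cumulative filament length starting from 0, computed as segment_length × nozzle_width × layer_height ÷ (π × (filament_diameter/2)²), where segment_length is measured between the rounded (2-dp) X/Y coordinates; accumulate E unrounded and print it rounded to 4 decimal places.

At z = 24.7 mm: the cylinder does not reach this height (z outside [0, 12.5]); the cylinder at (7.5, 3.5) is not intersected at this z (z outside [2.5, 15]); the cube at (1.5, 9.5) (footprint 25×4.5) is included at this height; the cylinder at (9, 9) is absent (z outside [9.5, 14.5]); Merging all regions: only the 25×4.5 cube at (1.5, 9.5) is present, so the union is just that shape — 1 connected region; the cube at (0, 14.5) is absent (z outside [3.5, 17.5]); Merging all regions: only the result so far is present, so the union is just that shape — 1 connected region. The outline is a single polygon with 4 vertices. Extrusion per mm of travel: 0.4 × 0.1 / (π × 1.425²) = 0.006270. Accumulating E over each segment gives final E = 0.3699.

G0 X1.50 Y9.50 Z24.70
G1 X26.50 Y9.50 E0.1568
G1 X26.50 Y14.00 E0.1850
G1 X1.50 Y14.00 E0.3417
G1 X1.50 Y9.50 E0.3699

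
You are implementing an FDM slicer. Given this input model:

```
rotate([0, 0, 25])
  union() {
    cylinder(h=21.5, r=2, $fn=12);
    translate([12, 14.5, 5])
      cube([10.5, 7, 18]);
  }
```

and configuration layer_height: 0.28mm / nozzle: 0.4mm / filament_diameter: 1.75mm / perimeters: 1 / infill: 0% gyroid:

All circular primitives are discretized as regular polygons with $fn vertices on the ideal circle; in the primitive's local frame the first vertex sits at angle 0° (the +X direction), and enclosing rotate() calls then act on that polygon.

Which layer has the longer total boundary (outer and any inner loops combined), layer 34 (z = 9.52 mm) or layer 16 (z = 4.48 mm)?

Layer 34 (z = 9.52): the cylinder: section is a regular 12-gon, circumradius r=2 (perimeter = 2·12·2.000·sin(180°/12) = 12.42 mm); the cube at (12, 14.5) (footprint 10.5×7) is included at this height (perimeter 35.00 mm); Merging all regions: the 2 present regions are separate (no shared area or edge), so areas and boundary lengths simply add and each stays a separate island — boundary = 47.42 mm; (whole slice rotated 25° about Z — lengths, areas and connectivity unchanged). So its perimeter = 47.42 mm. Layer 16 (z = 4.48): the r=2 cylinder gives a regular 12-gon of circumradius 2 (constant along its height) (perimeter = 2·12·2.000·sin(180°/12) = 12.42 mm); the cube at (12, 14.5) is absent (z outside [5, 23]); Merging all regions: only the r=2 cylinder is present, so the union is just that shape — boundary = 12.42 mm; (rotated 25° about Z; rotation is an isometry so areas/perimeters/island counts are preserved). So its perimeter = 12.42 mm. Layer 34 is larger (47.42 vs 12.42 mm).

layer 34 (z = 9.52 mm)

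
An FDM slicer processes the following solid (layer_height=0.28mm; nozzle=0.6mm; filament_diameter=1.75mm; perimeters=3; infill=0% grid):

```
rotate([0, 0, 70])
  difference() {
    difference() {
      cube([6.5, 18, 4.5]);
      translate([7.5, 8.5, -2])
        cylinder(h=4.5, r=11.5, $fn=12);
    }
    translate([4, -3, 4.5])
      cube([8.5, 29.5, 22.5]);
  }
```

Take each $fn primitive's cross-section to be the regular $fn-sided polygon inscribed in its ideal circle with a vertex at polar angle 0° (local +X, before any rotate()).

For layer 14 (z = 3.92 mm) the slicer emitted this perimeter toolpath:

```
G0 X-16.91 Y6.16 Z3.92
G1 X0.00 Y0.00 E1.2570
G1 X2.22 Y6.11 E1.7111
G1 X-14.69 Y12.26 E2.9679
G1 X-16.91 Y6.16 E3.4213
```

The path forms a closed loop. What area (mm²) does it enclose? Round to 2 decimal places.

Apply the shoelace formula to the sequence of (X, Y) vertices; enclosed area = 116.90 mm².

116.90 mm²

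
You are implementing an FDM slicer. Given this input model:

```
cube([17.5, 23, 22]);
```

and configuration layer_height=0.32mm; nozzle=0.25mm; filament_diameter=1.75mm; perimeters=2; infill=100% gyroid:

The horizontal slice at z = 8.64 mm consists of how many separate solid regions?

At z = 8.64 mm: the cube is present — its section is the full 17.5×23 rectangle. The result has 1 disconnected region.

1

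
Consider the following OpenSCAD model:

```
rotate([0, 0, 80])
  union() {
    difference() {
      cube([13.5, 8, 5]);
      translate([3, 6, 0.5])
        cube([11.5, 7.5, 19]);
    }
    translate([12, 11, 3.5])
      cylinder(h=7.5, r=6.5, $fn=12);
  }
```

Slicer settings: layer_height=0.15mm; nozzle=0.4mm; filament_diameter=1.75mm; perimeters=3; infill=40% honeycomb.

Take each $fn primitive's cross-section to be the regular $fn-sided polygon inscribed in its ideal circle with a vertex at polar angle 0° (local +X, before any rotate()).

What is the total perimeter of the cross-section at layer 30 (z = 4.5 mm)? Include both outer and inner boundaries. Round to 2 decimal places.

71.09 mm

At z = 4.5 mm: the cube is present — its section is the full 13.5×8 rectangle (perimeter 43.00 mm); the 11.5×7.5 cube at (3, 6) contributes its full rectangle (perimeter 38.00 mm); Subtracting the remaining from the first: starting from the 13.5×8 cube, the 11.5×7.5 cube at (3, 6) partially overlaps it — only the 21.00 mm² overlap (of its 86.25 mm²) is removed, clipping the outline — boundary = 43.00 mm; the cylinder at (12, 11): section is a regular 12-gon, circumradius r=6.5 (perimeter = 2·12·6.500·sin(180°/12) = 40.38 mm); Taking the union: the regions partially overlap (shared area 5.61 mm²), so the edge portions inside another operand are dropped and the merged outline is re-measured after clipping — boundary = 71.09 mm; (rotated 80° about Z; rotation is an isometry so areas/perimeters/island counts are preserved). Overall, the cross-section is a single solid region. Total boundary length (outer) = 71.09 mm.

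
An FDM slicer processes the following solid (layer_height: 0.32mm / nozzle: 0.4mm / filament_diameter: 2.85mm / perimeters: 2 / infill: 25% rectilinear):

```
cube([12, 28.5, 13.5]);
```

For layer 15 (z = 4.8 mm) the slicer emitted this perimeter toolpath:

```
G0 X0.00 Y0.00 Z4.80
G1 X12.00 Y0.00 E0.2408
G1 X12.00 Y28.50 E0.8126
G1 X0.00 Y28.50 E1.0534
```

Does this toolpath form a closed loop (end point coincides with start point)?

no

Start point (G0): (0.00, 0.00). End point (last G1): the path does not return to the start — open.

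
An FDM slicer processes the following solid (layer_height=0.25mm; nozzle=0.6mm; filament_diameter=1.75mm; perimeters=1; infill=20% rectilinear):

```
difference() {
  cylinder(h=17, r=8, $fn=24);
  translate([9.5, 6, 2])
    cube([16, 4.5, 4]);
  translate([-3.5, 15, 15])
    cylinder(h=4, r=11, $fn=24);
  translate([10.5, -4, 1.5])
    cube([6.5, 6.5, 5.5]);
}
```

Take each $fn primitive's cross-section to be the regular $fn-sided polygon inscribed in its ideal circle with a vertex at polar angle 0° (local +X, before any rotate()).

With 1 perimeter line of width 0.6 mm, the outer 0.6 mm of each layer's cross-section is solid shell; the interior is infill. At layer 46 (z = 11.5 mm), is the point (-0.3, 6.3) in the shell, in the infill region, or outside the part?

At z = 11.5 mm: the r=8 cylinder contributes a regular 24-gon of circumradius 8; the cube at (9.5, 6) is not intersected at this z (z outside [2, 6]); the cylinder at (-3.5, 15) is absent (z outside [15, 19]); the cube at (10.5, -4) is not intersected at this z (z outside [1.5, 7]); Subtracting the remaining from the first: none of the subtracted shapes is present at this height, so the r=8 cylinder is unchanged — 1 connected region. Overall, the cross-section is a single solid region. The nearest boundary edge runs (0.00, 8.00)→(-2.07, 7.73); distance from the point to it = 1.65 mm. The point is inside the cross-section and 1.65 mm from the nearest boundary — more than the 0.6 mm shell width (1 × 0.6), so it's in the infill interior.

infill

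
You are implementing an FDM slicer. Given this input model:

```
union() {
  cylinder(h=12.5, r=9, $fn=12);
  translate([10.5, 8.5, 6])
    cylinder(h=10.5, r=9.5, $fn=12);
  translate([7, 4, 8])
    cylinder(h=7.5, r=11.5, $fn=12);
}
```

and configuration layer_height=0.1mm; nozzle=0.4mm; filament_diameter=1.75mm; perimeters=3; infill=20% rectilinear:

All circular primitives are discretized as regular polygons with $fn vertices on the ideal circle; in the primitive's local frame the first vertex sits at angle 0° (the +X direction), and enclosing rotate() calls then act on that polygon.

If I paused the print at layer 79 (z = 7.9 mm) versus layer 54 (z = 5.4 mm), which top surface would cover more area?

layer 79 (z = 7.9 mm)

Layer 79 (z = 7.9): the cylinder: section is a regular 12-gon, circumradius r=9 (area = (12/2)·9.000²·sin(360°/12) = 243.00 mm²); the cylinder at (10.5, 8.5): section is a regular 12-gon, circumradius r=9.5 (area = (12/2)·9.500²·sin(360°/12) = 270.75 mm²); the cylinder at (7, 4) does not reach this height (z outside [8, 15.5]); Merging all regions: the regions partially overlap — summed areas 513.75 mm² minus the doubly-counted overlap 37.57 mm² gives 476.18 mm² — area = 476.18 mm². So its area = 476.18 mm². Layer 54 (z = 5.4): the r=9 cylinder gives a regular 12-gon of circumradius 9 (constant along its height) (area = (12/2)·9.000²·sin(360°/12) = 243.00 mm²); the cylinder at (10.5, 8.5) is absent (z outside [6, 16.5]); the cylinder at (7, 4) is absent (z outside [8, 15.5]); Taking the union: only the r=9 cylinder is present, so the union is just that shape — area = 243.00 mm². So its area = 243.00 mm². Layer 79 is larger (476.18 vs 243.00 mm²).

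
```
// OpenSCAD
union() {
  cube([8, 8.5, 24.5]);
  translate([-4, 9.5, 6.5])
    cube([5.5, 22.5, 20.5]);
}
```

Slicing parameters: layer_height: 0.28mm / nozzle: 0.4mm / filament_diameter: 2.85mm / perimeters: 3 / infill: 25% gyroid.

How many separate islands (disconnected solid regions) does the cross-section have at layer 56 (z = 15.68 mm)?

At z = 15.68 mm: the 8×8.5 cube contributes its full rectangle; the 5.5×22.5 cube at (-4, 9.5) contributes its full rectangle; Taking the union: the 2 present regions are separate (no shared area or edge), so areas and boundary lengths simply add and each stays a separate island — 2 connected regions. Overall, the cross-section has 2 separate islands. Island count = 2.

2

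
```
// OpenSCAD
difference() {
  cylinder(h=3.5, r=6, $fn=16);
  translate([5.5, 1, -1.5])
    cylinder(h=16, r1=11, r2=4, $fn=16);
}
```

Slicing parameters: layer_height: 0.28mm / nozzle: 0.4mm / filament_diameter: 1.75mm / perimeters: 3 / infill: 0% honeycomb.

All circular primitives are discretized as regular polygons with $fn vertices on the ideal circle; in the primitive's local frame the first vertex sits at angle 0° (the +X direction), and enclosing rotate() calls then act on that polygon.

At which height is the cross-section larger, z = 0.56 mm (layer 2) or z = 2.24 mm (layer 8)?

Layer 2 (z = 0.56): the r=6 cylinder contributes a regular 16-gon of circumradius 6 (area = (16/2)·6.000²·sin(360°/16) = 110.21 mm²); the cone at (5.5, 1): at t=0.129 of its height the radius interpolates to r₁+(r₂−r₁)t = 10.099, giving a regular 16-gon of that circumradius (area = (16/2)·10.099²·sin(360°/16) = 312.22 mm²); After the difference (first − rest): starting from the r=6 cylinder (110.21 mm²), the cone at (5.5, 1) partially overlaps it — only the 98.38 mm² overlap (of its 312.22 mm²) is removed, clipping the outline — area = 11.83 mm². So its area = 11.83 mm². Layer 8 (z = 2.24): the cylinder: section is a regular 16-gon, circumradius r=6 (area = (16/2)·6.000²·sin(360°/16) = 110.21 mm²); the cone at (5.5, 1) contributes a regular 16-gon of circumradius 9.364 (interpolated between r1=11 and r2=4 at t=0.234) (area = (16/2)·9.364²·sin(360°/16) = 268.43 mm²); Subtracting the remaining from the first: starting from the r=6 cylinder (110.21 mm²), the cone at (5.5, 1) partially overlaps it — only the 90.22 mm² overlap (of its 268.43 mm²) is removed, clipping the outline — area = 19.99 mm². So its area = 19.99 mm². Layer 8 is larger (19.99 vs 11.83 mm²).

layer 8 (z = 2.24 mm)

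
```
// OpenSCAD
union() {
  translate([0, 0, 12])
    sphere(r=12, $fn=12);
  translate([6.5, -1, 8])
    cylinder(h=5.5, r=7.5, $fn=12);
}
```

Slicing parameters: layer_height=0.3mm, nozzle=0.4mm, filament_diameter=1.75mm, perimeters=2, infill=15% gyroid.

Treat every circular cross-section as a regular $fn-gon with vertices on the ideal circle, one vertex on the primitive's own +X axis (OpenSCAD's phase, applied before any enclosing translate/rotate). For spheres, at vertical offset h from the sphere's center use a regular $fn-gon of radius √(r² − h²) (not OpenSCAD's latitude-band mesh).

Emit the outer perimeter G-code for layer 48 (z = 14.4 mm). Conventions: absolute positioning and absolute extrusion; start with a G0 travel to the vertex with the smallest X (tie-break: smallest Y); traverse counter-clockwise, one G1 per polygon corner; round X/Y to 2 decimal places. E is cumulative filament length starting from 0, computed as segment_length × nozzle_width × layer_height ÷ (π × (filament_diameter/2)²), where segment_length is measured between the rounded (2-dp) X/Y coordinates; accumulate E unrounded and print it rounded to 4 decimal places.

G0 X-11.76 Y0.00 Z14.40
G1 X-10.18 Y-5.88 E0.3038
G1 X-5.88 Y-10.18 E0.6071
G1 X0.00 Y-11.76 E0.9109
G1 X5.88 Y-10.18 E1.2147
G1 X10.18 Y-5.88 E1.5181
G1 X11.76 Y0.00 E1.8218
G1 X10.18 Y5.88 E2.1256
G1 X5.88 Y10.18 E2.4290
G1 X0.00 Y11.76 E2.7327
G1 X-5.88 Y10.18 E3.0365
G1 X-10.18 Y5.88 E3.3399
G1 X-11.76 Y0.00 E3.6436

At z = 14.4 mm: the r=12 sphere slices to a regular 12-gon of circumradius 11.758 (√(r²−h²) with h=2.4 from center); the cylinder at (6.5, -1) is absent (z outside [8, 13.5]); Combining (union): only the r=12 sphere is present, so the union is just that shape — 1 connected region. The outline is a single polygon with 12 vertices. Extrusion per mm of travel: 0.4 × 0.3 / (π × 0.875²) = 0.049890. Accumulating E over each segment gives final E = 3.6436.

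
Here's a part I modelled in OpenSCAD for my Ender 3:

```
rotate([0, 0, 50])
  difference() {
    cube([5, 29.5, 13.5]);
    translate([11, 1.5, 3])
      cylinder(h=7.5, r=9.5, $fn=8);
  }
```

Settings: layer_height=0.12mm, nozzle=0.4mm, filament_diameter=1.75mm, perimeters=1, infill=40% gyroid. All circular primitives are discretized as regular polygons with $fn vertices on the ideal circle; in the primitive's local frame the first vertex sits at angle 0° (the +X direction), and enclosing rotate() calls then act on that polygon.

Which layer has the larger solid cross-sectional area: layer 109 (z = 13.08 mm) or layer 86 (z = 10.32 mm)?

Layer 109 (z = 13.08): the 5×29.5 cube contributes its full rectangle (area 147.50 mm²); the cylinder at (11, 1.5) does not reach this height (z outside [3, 10.5]); Taking the first minus the rest: none of the subtracted shapes is present at this height, so the 5×29.5 cube is unchanged — area = 147.50 mm²; (whole slice rotated 50° about Z — lengths, areas and connectivity unchanged). So its area = 147.50 mm². Layer 86 (z = 10.32): the 5×29.5 cube contributes its full rectangle (area 147.50 mm²); the r=9.5 cylinder at (11, 1.5) gives a regular 8-gon of circumradius 9.5 (constant along its height) (area = (8/2)·9.500²·sin(360°/8) = 255.27 mm²); After the difference (first − rest): starting from the 5×29.5 cube (147.50 mm²), the r=9.5 cylinder at (11, 1.5) partially overlaps it — only the 19.06 mm² overlap (of its 255.27 mm²) is removed, clipping the outline — area = 128.44 mm²; (whole slice rotated 50° about Z — lengths, areas and connectivity unchanged). So its area = 128.44 mm². Layer 109 is larger (147.50 vs 128.44 mm²).

layer 109 (z = 13.08 mm)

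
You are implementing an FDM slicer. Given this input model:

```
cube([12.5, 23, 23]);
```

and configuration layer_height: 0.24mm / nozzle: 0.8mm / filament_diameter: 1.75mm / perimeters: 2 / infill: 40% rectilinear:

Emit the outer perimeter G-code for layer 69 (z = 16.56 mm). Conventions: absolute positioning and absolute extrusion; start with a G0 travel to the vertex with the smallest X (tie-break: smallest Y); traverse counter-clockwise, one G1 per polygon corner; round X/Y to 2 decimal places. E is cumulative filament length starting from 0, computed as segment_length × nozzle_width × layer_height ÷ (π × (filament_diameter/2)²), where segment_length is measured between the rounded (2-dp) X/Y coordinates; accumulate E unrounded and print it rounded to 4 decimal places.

G0 X0.00 Y0.00 Z16.56
G1 X12.50 Y0.00 E0.9978
G1 X12.50 Y23.00 E2.8338
G1 X0.00 Y23.00 E3.8316
G1 X0.00 Y0.00 E5.6675

At z = 16.56 mm: the 12.5×23 cube contributes its full rectangle. The outline is a single polygon with 4 vertices. Extrusion per mm of travel: 0.8 × 0.24 / (π × 0.875²) = 0.079824. Accumulating E over each segment gives final E = 5.6675.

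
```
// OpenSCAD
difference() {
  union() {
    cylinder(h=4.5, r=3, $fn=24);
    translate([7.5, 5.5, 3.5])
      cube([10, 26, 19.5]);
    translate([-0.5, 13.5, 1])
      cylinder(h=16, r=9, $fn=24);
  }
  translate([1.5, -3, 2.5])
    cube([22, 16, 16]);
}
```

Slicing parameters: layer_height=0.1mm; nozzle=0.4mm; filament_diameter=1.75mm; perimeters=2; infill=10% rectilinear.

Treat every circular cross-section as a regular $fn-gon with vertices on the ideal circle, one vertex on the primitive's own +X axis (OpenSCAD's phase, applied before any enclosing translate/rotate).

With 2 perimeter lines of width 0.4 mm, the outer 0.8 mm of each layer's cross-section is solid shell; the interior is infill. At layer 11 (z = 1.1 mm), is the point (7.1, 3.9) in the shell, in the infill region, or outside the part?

outside

At z = 1.1 mm: the r=3 cylinder gives a regular 24-gon of circumradius 3 (constant along its height); the cube at (7.5, 5.5) is absent (z outside [3.5, 23]); the r=9 cylinder at (-0.5, 13.5) contributes a regular 24-gon of circumradius 9; Combining (union): the 2 present regions are separate (no shared area or edge), so areas and boundary lengths simply add and each stays a separate island — 2 connected regions; the cube at (1.5, -3) is absent (z outside [2.5, 18.5]); Subtracting the remaining from the first: none of the subtracted shapes is present at this height, so that combined region is unchanged — 2 connected regions. Overall, the cross-section has 2 separate islands. The nearest boundary edge runs (5.86, 7.14)→(4.00, 5.71); distance from the point to it = 3.32 mm. The point is not inside any of the regions above, so it lies outside the cross-section (3.32 mm from the nearest boundary).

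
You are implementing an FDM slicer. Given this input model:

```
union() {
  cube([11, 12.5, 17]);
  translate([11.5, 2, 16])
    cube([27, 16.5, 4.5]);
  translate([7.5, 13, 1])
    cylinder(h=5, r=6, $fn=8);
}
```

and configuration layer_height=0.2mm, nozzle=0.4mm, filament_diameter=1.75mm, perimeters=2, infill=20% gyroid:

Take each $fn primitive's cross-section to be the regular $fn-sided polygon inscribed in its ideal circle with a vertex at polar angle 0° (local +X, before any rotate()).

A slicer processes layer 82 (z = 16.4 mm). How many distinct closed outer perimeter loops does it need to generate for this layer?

2

At z = 16.4 mm: the 11×12.5 cube contributes its full rectangle; the 27×16.5 cube at (11.5, 2) contributes its full rectangle; the cylinder at (7.5, 13) does not reach this height (z outside [1, 6]); Taking the union: the 2 present regions are separate (no shared area or edge), so areas and boundary lengths simply add and each stays a separate island — 2 connected regions. The result has 2 disconnected regions.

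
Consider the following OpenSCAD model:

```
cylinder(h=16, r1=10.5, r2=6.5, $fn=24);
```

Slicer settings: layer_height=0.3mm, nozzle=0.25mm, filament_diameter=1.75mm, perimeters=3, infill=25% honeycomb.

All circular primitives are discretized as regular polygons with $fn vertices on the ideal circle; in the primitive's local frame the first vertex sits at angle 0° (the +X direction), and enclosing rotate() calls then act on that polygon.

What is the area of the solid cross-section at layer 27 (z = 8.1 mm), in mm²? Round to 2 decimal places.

223.08 mm²

At z = 8.1 mm: the cone contributes a regular 24-gon of circumradius 8.475 (interpolated between r1=10.5 and r2=6.5 at t=0.506) (area = (24/2)·8.475²·sin(360°/24) = 223.08 mm²). Overall, the cross-section is a single solid region. Net area = 223.08 mm².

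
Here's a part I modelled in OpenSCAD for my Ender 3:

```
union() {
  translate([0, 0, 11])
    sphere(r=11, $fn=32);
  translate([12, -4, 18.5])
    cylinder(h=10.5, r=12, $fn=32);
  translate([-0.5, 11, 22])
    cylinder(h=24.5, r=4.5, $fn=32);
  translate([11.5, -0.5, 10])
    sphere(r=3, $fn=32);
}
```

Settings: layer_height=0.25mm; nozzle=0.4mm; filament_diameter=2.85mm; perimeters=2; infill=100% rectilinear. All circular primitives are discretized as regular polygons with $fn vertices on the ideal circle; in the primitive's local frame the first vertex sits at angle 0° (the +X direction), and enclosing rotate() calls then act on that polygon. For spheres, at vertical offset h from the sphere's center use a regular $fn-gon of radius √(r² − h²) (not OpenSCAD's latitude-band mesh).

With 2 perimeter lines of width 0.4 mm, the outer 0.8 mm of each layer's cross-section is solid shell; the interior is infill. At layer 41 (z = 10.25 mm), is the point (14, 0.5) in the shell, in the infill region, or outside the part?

shell

At z = 10.25 mm: the r=11 sphere slices to a regular 32-gon of circumradius 10.974 (√(r²−h²) with h=0.75 from center); the cylinder at (12, -4) is absent (z outside [18.5, 29]); the cylinder at (-0.5, 11) is absent (z outside [22, 46.5]); the sphere at (11.5, -0.5): section is a regular 32-gon, circumradius = √(r²−h²) = √(3²−0.25²) = 2.990; Taking the union: the regions partially overlap (shared area 9.83 mm²), so overlapping operands fuse into one piece — 1 connected region. Overall, the cross-section is a single solid region. The nearest boundary edge runs (14.26, 0.64)→(14.43, 0.08); distance from the point to it = 0.29 mm. The point is inside the cross-section, 0.29 mm from the nearest boundary — within the 0.8 mm shell band (2 × 0.4).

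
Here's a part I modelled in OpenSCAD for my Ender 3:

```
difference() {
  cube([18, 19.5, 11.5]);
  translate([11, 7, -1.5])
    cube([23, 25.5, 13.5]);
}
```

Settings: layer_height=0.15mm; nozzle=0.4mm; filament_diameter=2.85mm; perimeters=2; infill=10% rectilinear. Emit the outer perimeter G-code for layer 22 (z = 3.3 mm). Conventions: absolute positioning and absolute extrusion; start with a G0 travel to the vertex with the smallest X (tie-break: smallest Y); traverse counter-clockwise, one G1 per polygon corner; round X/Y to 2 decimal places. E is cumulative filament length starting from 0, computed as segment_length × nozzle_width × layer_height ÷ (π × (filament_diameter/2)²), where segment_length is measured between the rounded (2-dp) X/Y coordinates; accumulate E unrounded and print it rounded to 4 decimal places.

G0 X0.00 Y0.00 Z3.30
G1 X18.00 Y0.00 E0.1693
G1 X18.00 Y7.00 E0.2351
G1 X11.00 Y7.00 E0.3010
G1 X11.00 Y19.50 E0.4185
G1 X0.00 Y19.50 E0.5220
G1 X0.00 Y0.00 E0.7054

At z = 3.3 mm: the cube (footprint 18×19.5) is included at this height; the cube at (11, 7) is present — its section is the full 23×25.5 rectangle; Subtracting the remaining from the first: starting from the 18×19.5 cube, the 23×25.5 cube at (11, 7) partially overlaps it — only the 87.50 mm² overlap (of its 586.50 mm²) is removed, clipping the outline — 1 connected region. The outline is a single polygon with 6 vertices. Extrusion per mm of travel: 0.4 × 0.15 / (π × 1.425²) = 0.009405. Accumulating E over each segment gives final E = 0.7054.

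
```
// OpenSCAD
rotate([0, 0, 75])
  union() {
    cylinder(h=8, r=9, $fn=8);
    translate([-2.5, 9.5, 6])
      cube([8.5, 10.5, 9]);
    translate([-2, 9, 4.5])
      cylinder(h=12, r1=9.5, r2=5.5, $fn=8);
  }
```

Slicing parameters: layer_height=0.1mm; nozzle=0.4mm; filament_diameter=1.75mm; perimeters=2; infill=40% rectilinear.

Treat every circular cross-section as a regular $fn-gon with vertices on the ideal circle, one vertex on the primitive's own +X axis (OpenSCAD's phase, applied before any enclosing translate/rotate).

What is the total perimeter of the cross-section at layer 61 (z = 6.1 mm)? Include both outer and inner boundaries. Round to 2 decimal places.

At z = 6.1 mm: the r=9 cylinder gives a regular 8-gon of circumradius 9 (constant along its height) (perimeter = 2·8·9.000·sin(180°/8) = 55.11 mm); the 8.5×10.5 cube at (-2.5, 9.5) contributes its full rectangle (perimeter 38.00 mm); the cone at (-2, 9): at t=0.133 of its height the radius interpolates to r₁+(r₂−r₁)t = 8.967, giving a regular 8-gon of that circumradius (perimeter = 2·8·8.967·sin(180°/8) = 54.90 mm); Merging all regions: the regions partially overlap (shared area 134.59 mm²), so the edge portions inside another operand are dropped and the merged outline is re-measured after clipping — boundary = 82.66 mm; (whole slice rotated 75° about Z — lengths, areas and connectivity unchanged). Overall, the cross-section is a single solid region. Total boundary length (outer) = 82.66 mm.

82.66 mm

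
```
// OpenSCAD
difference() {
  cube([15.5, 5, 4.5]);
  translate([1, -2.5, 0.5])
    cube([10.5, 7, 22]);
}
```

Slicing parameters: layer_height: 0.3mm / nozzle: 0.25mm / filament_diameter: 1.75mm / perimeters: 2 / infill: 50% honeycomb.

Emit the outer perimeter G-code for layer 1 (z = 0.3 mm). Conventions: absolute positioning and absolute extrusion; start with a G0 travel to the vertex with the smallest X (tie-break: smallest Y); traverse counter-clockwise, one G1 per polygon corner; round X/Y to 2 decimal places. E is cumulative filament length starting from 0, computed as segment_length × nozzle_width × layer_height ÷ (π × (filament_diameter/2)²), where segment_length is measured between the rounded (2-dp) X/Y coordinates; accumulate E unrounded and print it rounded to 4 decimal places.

At z = 0.3 mm: the cube (footprint 15.5×5) is included at this height; the cube at (1, -2.5) does not reach this height (z outside [0.5, 22.5]); After the difference (first − rest): none of the subtracted shapes is present at this height, so the 15.5×5 cube is unchanged — 1 connected region. The outline is a single polygon with 4 vertices. Extrusion per mm of travel: 0.25 × 0.3 / (π × 0.875²) = 0.031181. Accumulating E over each segment gives final E = 1.2784.

G0 X0.00 Y0.00 Z0.30
G1 X15.50 Y0.00 E0.4833
G1 X15.50 Y5.00 E0.6392
G1 X0.00 Y5.00 E1.1225
G1 X0.00 Y0.00 E1.2784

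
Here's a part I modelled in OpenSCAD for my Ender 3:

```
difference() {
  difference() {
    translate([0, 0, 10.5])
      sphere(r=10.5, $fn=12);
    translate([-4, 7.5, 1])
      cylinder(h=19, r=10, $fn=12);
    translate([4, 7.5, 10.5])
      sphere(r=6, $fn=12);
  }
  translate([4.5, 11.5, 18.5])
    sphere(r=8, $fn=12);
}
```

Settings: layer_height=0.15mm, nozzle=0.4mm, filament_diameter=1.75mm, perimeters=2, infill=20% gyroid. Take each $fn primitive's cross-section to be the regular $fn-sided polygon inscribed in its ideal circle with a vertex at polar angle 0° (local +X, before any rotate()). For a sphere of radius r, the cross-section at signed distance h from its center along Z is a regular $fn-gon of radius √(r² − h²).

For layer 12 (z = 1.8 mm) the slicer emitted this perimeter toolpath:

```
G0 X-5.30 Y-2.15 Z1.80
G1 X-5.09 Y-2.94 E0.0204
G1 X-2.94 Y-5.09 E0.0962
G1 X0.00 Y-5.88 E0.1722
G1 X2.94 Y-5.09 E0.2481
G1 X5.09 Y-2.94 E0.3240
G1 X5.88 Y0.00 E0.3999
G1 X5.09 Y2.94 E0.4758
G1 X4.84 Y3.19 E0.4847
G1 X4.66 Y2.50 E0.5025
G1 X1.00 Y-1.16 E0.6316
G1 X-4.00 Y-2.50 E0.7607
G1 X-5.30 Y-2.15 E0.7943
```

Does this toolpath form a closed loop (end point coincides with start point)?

yes

Start point (G0): (-5.30, -2.15). End point (last G1): the path returns to the start — closed.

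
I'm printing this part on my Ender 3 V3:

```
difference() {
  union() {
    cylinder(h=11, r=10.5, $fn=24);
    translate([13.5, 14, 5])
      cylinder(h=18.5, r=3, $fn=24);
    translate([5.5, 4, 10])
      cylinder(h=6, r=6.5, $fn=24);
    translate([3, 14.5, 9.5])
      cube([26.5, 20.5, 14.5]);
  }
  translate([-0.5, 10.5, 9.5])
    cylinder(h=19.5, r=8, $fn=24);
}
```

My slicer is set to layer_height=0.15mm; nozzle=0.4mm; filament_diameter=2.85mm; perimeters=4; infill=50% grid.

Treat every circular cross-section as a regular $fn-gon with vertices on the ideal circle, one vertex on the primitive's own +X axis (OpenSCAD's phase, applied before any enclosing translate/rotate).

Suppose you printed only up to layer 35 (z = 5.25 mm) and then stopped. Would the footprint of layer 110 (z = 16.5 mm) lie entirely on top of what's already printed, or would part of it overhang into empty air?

part overhangs

Compare the two slices. At z = 5.25: the r=10.5 cylinder contributes a regular 24-gon of circumradius 10.5 (area = (24/2)·10.500²·sin(360°/24) = 342.42 mm²); the r=3 cylinder at (13.5, 14) contributes a regular 24-gon of circumradius 3 (area = (24/2)·3.000²·sin(360°/24) = 27.95 mm²); the cylinder at (5.5, 4) does not reach this height (z outside [10, 16]); the cube at (3, 14.5) is absent (z outside [9.5, 24]); Merging all regions: the 2 present regions are separate (no shared area or edge), so areas and boundary lengths simply add and each stays a separate island — area = 370.37 mm²; the cylinder at (-0.5, 10.5) is absent (z outside [9.5, 29]); Subtracting the remaining from the first: none of the subtracted shapes is present at this height, so the result so far is unchanged — area = 370.37 mm². At z = 16.5: the cylinder is not intersected at this z (z outside [0, 11]); the r=3 cylinder at (13.5, 14) contributes a regular 24-gon of circumradius 3 (area = (24/2)·3.000²·sin(360°/24) = 27.95 mm²); the cylinder at (5.5, 4) is not intersected at this z (z outside [10, 16]); the cube at (3, 14.5) (footprint 26.5×20.5) is included at this height (area 543.25 mm²); Merging all regions: the regions partially overlap — summed areas 571.20 mm² minus the doubly-counted overlap 11.01 mm² gives 560.19 mm² — area = 560.19 mm²; the r=8 cylinder at (-0.5, 10.5) gives a regular 24-gon of circumradius 8 (constant along its height) (area = (24/2)·8.000²·sin(360°/24) = 198.77 mm²); Subtracting the remaining from the first: starting from the result so far (560.19 mm²), the r=8 cylinder at (-0.5, 10.5) partially overlaps it — only the 6.37 mm² overlap (of its 198.77 mm²) is removed, clipping the outline — area = 553.83 mm². Checking containment: at z = 16.5 the cross-section extends beyond the z = 5.25 cross-section by about 525.87 mm².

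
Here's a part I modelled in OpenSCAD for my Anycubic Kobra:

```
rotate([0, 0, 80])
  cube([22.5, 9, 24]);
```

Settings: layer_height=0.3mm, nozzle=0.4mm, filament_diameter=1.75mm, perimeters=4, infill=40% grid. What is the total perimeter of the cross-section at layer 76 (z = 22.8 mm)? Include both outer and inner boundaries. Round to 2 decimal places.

At z = 22.8 mm: the cube (footprint 22.5×9) is included at this height (perimeter 63.00 mm); (rotated 80° about Z; rotation is an isometry so areas/perimeters/island counts are preserved). Overall, the cross-section is a single solid region. Total boundary length (outer) = 63.00 mm.

63.00 mm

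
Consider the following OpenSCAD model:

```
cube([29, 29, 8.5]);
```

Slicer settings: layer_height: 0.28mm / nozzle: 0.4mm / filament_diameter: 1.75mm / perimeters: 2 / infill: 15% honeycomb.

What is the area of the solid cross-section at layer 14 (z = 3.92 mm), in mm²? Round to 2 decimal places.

841.00 mm²

At z = 3.92 mm: the cube (footprint 29×29) is included at this height (area 841.00 mm²). Overall, the cross-section is a single solid region. Net area = 841.00 mm².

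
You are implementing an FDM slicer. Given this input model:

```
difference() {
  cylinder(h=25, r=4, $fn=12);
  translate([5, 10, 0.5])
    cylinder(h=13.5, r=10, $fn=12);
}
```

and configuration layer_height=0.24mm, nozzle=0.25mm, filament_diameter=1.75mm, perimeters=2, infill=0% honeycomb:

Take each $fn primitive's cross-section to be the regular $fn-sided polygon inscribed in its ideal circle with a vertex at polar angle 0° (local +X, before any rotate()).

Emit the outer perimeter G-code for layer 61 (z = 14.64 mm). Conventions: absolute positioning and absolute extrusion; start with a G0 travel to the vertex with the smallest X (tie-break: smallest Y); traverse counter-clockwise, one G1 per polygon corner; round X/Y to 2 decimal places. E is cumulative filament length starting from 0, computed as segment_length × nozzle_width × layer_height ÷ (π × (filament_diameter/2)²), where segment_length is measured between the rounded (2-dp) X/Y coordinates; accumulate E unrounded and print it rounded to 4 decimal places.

At z = 14.64 mm: the cylinder: section is a regular 12-gon, circumradius r=4; the cylinder at (5, 10) is not intersected at this z (z outside [0.5, 14]); Taking the first minus the rest: none of the subtracted shapes is present at this height, so the r=4 cylinder is unchanged — 1 connected region. The outline is a single polygon with 12 vertices. Extrusion per mm of travel: 0.25 × 0.24 / (π × 0.875²) = 0.024945. Accumulating E over each segment gives final E = 0.6194.

G0 X-4.00 Y0.00 Z14.64
G1 X-3.46 Y-2.00 E0.0517
G1 X-2.00 Y-3.46 E0.1032
G1 X0.00 Y-4.00 E0.1549
G1 X2.00 Y-3.46 E0.2065
G1 X3.46 Y-2.00 E0.2580
G1 X4.00 Y0.00 E0.3097
G1 X3.46 Y2.00 E0.3614
G1 X2.00 Y3.46 E0.4129
G1 X0.00 Y4.00 E0.4646
G1 X-2.00 Y3.46 E0.5163
G1 X-3.46 Y2.00 E0.5678
G1 X-4.00 Y0.00 E0.6194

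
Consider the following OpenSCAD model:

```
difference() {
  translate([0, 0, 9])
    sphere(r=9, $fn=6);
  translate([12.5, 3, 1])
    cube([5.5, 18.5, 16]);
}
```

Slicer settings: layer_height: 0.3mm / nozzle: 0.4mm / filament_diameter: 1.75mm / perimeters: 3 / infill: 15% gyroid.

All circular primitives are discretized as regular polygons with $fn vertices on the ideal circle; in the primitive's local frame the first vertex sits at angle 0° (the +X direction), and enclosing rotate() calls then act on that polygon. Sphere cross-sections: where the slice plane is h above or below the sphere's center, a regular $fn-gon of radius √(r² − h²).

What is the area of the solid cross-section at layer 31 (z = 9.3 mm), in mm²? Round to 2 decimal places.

At z = 9.3 mm: the r=9 sphere slices to a regular 6-gon of circumradius 8.995 (√(r²−h²) with h=0.3 from center) (area = (6/2)·8.995²·sin(360°/6) = 210.21 mm²); the 5.5×18.5 cube at (12.5, 3) contributes its full rectangle (area 101.75 mm²); After the difference (first − rest): starting from the r=9 sphere (210.21 mm²), the 5.5×18.5 cube at (12.5, 3) misses the remaining region (no effect) — area = 210.21 mm². Overall, the cross-section is a single solid region. Net area = 210.21 mm².

210.21 mm²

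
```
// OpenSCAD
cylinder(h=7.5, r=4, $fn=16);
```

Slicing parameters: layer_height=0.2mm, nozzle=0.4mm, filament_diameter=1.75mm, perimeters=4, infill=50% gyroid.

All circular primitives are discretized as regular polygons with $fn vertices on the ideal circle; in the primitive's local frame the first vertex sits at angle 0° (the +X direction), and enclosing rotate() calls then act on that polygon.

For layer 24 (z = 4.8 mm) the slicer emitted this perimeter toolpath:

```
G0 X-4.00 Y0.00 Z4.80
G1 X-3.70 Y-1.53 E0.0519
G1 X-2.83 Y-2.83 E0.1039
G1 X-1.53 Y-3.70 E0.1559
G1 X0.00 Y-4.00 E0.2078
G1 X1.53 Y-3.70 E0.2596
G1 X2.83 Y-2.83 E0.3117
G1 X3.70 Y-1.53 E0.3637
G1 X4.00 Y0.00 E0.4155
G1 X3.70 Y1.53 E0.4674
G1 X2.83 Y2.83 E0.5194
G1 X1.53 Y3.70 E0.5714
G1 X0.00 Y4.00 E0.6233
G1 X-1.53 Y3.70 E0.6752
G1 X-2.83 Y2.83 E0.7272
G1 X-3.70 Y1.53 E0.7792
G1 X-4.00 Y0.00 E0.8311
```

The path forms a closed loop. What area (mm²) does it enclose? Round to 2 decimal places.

49.04 mm²

Apply the shoelace formula to the sequence of (X, Y) vertices; enclosed area = 49.04 mm².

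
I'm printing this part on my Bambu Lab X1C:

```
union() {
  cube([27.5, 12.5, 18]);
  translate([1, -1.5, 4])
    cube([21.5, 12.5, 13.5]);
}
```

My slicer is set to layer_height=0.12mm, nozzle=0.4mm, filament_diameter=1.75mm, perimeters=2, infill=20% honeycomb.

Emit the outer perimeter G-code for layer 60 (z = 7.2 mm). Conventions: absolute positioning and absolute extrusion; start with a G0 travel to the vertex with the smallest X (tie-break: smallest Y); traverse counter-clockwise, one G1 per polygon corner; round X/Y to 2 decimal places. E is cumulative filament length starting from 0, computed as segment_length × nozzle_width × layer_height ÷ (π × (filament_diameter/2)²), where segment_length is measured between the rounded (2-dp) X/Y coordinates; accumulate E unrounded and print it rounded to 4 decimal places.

At z = 7.2 mm: the cube is present — its section is the full 27.5×12.5 rectangle; the 21.5×12.5 cube at (1, -1.5) contributes its full rectangle; Taking the union: the regions partially overlap (shared area 236.50 mm²), so overlapping operands fuse into one piece — 1 connected region. The outline is a single polygon with 8 vertices. Extrusion per mm of travel: 0.4 × 0.12 / (π × 0.875²) = 0.019956. Accumulating E over each segment gives final E = 1.6564.

G0 X0.00 Y0.00 Z7.20
G1 X1.00 Y0.00 E0.0200
G1 X1.00 Y-1.50 E0.0499
G1 X22.50 Y-1.50 E0.4789
G1 X22.50 Y0.00 E0.5089
G1 X27.50 Y0.00 E0.6087
G1 X27.50 Y12.50 E0.8581
G1 X0.00 Y12.50 E1.4069
G1 X0.00 Y0.00 E1.6564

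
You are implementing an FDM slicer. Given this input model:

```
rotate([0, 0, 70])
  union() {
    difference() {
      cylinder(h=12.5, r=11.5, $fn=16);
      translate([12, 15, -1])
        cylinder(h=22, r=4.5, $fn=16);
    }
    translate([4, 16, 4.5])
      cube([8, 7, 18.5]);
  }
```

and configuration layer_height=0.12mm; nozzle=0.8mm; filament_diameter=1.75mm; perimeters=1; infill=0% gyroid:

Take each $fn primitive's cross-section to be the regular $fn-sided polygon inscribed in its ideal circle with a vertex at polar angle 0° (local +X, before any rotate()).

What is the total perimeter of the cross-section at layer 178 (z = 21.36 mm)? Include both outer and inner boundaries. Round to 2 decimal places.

At z = 21.36 mm: the cylinder is not intersected at this z (z outside [0, 12.5]); the cylinder at (12, 15) is not intersected at this z (z outside [-1, 21]); After the difference (first − rest): the first operand is absent here, so nothing remains; the cube at (4, 16) (footprint 8×7) is included at this height (perimeter 30.00 mm); Combining (union): only the 8×7 cube at (4, 16) is present, so the union is just that shape — boundary = 30.00 mm; (whole slice rotated 70° about Z — lengths, areas and connectivity unchanged). Overall, the cross-section is a single solid region. Total boundary length (outer) = 30.00 mm.

30.00 mm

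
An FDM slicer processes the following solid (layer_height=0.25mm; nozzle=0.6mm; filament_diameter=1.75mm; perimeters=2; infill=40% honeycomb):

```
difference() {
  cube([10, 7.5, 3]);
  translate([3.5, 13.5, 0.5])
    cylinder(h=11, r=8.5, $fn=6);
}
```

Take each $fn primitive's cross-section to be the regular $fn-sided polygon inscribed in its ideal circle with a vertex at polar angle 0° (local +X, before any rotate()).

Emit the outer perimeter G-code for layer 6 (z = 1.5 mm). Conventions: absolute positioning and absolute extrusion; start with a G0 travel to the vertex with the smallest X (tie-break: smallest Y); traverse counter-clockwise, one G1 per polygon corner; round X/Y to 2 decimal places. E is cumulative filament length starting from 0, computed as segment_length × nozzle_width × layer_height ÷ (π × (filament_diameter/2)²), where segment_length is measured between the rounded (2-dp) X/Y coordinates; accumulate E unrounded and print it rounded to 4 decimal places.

At z = 1.5 mm: the cube is present — its section is the full 10×7.5 rectangle; the r=8.5 cylinder at (3.5, 13.5) gives a regular 6-gon of circumradius 8.5 (constant along its height); After the difference (first − rest): starting from the 10×7.5 cube, the r=8.5 cylinder at (3.5, 13.5) partially overlaps it — only the 11.08 mm² overlap (of its 187.71 mm²) is removed, clipping the outline — 1 connected region. The outline is a single polygon with 6 vertices. Extrusion per mm of travel: 0.6 × 0.25 / (π × 0.875²) = 0.062363. Accumulating E over each segment gives final E = 2.1467.

G0 X0.00 Y0.00 Z1.50
G1 X10.00 Y0.00 E0.6236
G1 X10.00 Y7.50 E1.0913
G1 X8.54 Y7.50 E1.1824
G1 X7.75 Y6.14 E1.2805
G1 X0.00 Y6.14 E1.7638
G1 X0.00 Y0.00 E2.1467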